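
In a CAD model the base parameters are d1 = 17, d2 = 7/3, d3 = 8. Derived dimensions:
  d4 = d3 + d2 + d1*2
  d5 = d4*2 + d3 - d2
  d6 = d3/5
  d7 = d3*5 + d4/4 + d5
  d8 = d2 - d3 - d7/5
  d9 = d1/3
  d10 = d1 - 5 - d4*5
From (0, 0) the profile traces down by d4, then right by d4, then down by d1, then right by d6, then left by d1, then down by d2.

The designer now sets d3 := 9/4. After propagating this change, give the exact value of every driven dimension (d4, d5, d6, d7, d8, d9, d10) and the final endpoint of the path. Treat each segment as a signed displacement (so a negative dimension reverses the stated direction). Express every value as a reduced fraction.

Apply edit: d3 := 9/4
  d4 = d3 + d2 + d1*2 = 463/12
  d5 = d4*2 + d3 - d2 = 925/12
  d6 = d3/5 = 9/20
  d7 = d3*5 + d4/4 + d5 = 4703/48
  d8 = d2 - d3 - d7/5 = -1561/80
  d9 = d1/3 = 17/3
  d10 = d1 - 5 - d4*5 = -2171/12
Walk from origin (0, 0):
  seg 1: down by d4 = 463/12 → (0, -463/12)
  seg 2: right by d4 = 463/12 → (463/12, -463/12)
  seg 3: down by d1 = 17 → (463/12, -667/12)
  seg 4: right by d6 = 9/20 → (1171/30, -667/12)
  seg 5: left by d1 = 17 → (661/30, -667/12)
  seg 6: down by d2 = 7/3 → (661/30, -695/12)

d4 = 463/12
d5 = 925/12
d6 = 9/20
d7 = 4703/48
d8 = -1561/80
d9 = 17/3
d10 = -2171/12
endpoint = (661/30, -695/12)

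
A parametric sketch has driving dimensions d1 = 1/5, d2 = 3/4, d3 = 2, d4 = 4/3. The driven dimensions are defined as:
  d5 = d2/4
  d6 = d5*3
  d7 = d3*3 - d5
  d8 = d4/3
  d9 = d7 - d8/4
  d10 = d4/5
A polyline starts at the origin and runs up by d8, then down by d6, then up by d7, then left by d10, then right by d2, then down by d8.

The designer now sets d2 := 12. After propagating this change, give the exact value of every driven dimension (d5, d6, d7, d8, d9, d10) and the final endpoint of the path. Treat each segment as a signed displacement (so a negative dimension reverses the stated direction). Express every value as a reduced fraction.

d5 = 3
d6 = 9
d7 = 3
d8 = 4/9
d9 = 26/9
d10 = 4/15
endpoint = (176/15, -6)

Apply edit: d2 := 12
  d5 = d2/4 = 3
  d6 = d5*3 = 9
  d7 = d3*3 - d5 = 3
  d8 = d4/3 = 4/9
  d9 = d7 - d8/4 = 26/9
  d10 = d4/5 = 4/15
Walk from origin (0, 0):
  seg 1: up by d8 = 4/9 → (0, 4/9)
  seg 2: down by d6 = 9 → (0, -77/9)
  seg 3: up by d7 = 3 → (0, -50/9)
  seg 4: left by d10 = 4/15 → (-4/15, -50/9)
  seg 5: right by d2 = 12 → (176/15, -50/9)
  seg 6: down by d8 = 4/9 → (176/15, -6)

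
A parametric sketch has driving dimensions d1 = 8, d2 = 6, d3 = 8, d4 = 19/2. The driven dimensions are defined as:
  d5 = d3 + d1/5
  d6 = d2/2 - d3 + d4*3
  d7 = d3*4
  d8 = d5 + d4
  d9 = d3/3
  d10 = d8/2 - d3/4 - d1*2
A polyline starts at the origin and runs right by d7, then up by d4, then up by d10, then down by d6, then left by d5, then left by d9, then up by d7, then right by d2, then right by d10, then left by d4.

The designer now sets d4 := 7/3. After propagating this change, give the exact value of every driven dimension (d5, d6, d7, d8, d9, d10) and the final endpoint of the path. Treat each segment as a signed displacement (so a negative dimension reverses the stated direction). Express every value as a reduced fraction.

d5 = 48/5
d6 = 2
d7 = 32
d8 = 179/15
d9 = 8/3
d10 = -361/30
endpoint = (341/30, 203/10)

Apply edit: d4 := 7/3
  d5 = d3 + d1/5 = 48/5
  d6 = d2/2 - d3 + d4*3 = 2
  d7 = d3*4 = 32
  d8 = d5 + d4 = 179/15
  d9 = d3/3 = 8/3
  d10 = d8/2 - d3/4 - d1*2 = -361/30
Walk from origin (0, 0):
  seg 1: right by d7 = 32 → (32, 0)
  seg 2: up by d4 = 7/3 → (32, 7/3)
  seg 3: up by d10 = -361/30 → (32, -97/10)
  seg 4: down by d6 = 2 → (32, -117/10)
  seg 5: left by d5 = 48/5 → (112/5, -117/10)
  seg 6: left by d9 = 8/3 → (296/15, -117/10)
  seg 7: up by d7 = 32 → (296/15, 203/10)
  seg 8: right by d2 = 6 → (386/15, 203/10)
  seg 9: right by d10 = -361/30 → (137/10, 203/10)
  seg 10: left by d4 = 7/3 → (341/30, 203/10)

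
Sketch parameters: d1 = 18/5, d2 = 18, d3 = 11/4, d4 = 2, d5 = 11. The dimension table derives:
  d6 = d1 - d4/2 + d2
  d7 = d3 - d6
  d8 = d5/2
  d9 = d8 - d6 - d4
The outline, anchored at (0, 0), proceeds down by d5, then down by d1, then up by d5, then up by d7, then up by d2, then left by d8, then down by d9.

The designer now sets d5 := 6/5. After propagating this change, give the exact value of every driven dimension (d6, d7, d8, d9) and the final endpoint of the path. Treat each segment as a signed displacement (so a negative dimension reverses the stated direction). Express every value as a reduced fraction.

Apply edit: d5 := 6/5
  d6 = d1 - d4/2 + d2 = 103/5
  d7 = d3 - d6 = -357/20
  d8 = d5/2 = 3/5
  d9 = d8 - d6 - d4 = -22
Walk from origin (0, 0):
  seg 1: down by d5 = 6/5 → (0, -6/5)
  seg 2: down by d1 = 18/5 → (0, -24/5)
  seg 3: up by d5 = 6/5 → (0, -18/5)
  seg 4: up by d7 = -357/20 → (0, -429/20)
  seg 5: up by d2 = 18 → (0, -69/20)
  seg 6: left by d8 = 3/5 → (-3/5, -69/20)
  seg 7: down by d9 = -22 → (-3/5, 371/20)

d6 = 103/5
d7 = -357/20
d8 = 3/5
d9 = -22
endpoint = (-3/5, 371/20)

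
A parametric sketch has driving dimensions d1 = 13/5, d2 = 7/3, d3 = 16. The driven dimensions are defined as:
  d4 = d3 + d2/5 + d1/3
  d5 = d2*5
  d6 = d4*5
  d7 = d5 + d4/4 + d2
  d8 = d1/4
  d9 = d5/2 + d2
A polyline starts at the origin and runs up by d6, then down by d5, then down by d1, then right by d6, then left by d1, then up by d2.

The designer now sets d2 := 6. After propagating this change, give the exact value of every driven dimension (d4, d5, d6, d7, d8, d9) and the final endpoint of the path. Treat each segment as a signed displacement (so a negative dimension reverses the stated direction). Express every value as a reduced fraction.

d4 = 271/15
d5 = 30
d6 = 271/3
d7 = 2431/60
d8 = 13/20
d9 = 21
endpoint = (1316/15, 956/15)

Apply edit: d2 := 6
  d4 = d3 + d2/5 + d1/3 = 271/15
  d5 = d2*5 = 30
  d6 = d4*5 = 271/3
  d7 = d5 + d4/4 + d2 = 2431/60
  d8 = d1/4 = 13/20
  d9 = d5/2 + d2 = 21
Walk from origin (0, 0):
  seg 1: up by d6 = 271/3 → (0, 271/3)
  seg 2: down by d5 = 30 → (0, 181/3)
  seg 3: down by d1 = 13/5 → (0, 866/15)
  seg 4: right by d6 = 271/3 → (271/3, 866/15)
  seg 5: left by d1 = 13/5 → (1316/15, 866/15)
  seg 6: up by d2 = 6 → (1316/15, 956/15)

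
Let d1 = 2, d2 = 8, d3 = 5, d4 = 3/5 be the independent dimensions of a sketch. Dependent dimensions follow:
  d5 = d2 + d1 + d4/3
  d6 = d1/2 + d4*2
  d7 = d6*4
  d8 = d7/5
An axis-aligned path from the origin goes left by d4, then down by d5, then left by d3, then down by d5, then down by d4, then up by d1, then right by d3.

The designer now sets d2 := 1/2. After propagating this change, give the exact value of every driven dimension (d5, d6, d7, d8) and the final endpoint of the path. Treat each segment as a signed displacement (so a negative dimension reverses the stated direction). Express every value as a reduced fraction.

Apply edit: d2 := 1/2
  d5 = d2 + d1 + d4/3 = 27/10
  d6 = d1/2 + d4*2 = 11/5
  d7 = d6*4 = 44/5
  d8 = d7/5 = 44/25
Walk from origin (0, 0):
  seg 1: left by d4 = 3/5 → (-3/5, 0)
  seg 2: down by d5 = 27/10 → (-3/5, -27/10)
  seg 3: left by d3 = 5 → (-28/5, -27/10)
  seg 4: down by d5 = 27/10 → (-28/5, -27/5)
  seg 5: down by d4 = 3/5 → (-28/5, -6)
  seg 6: up by d1 = 2 → (-28/5, -4)
  seg 7: right by d3 = 5 → (-3/5, -4)

d5 = 27/10
d6 = 11/5
d7 = 44/5
d8 = 44/25
endpoint = (-3/5, -4)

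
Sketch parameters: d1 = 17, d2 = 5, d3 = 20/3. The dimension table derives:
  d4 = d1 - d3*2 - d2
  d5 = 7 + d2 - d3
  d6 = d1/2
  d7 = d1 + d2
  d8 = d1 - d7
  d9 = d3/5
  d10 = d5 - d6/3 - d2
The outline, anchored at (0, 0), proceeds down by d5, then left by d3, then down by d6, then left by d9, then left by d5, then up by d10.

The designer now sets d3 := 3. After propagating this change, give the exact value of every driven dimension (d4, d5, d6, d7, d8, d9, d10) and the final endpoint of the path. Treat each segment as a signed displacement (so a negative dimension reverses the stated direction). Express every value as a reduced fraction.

Apply edit: d3 := 3
  d4 = d1 - d3*2 - d2 = 6
  d5 = 7 + d2 - d3 = 9
  d6 = d1/2 = 17/2
  d7 = d1 + d2 = 22
  d8 = d1 - d7 = -5
  d9 = d3/5 = 3/5
  d10 = d5 - d6/3 - d2 = 7/6
Walk from origin (0, 0):
  seg 1: down by d5 = 9 → (0, -9)
  seg 2: left by d3 = 3 → (-3, -9)
  seg 3: down by d6 = 17/2 → (-3, -35/2)
  seg 4: left by d9 = 3/5 → (-18/5, -35/2)
  seg 5: left by d5 = 9 → (-63/5, -35/2)
  seg 6: up by d10 = 7/6 → (-63/5, -49/3)

d4 = 6
d5 = 9
d6 = 17/2
d7 = 22
d8 = -5
d9 = 3/5
d10 = 7/6
endpoint = (-63/5, -49/3)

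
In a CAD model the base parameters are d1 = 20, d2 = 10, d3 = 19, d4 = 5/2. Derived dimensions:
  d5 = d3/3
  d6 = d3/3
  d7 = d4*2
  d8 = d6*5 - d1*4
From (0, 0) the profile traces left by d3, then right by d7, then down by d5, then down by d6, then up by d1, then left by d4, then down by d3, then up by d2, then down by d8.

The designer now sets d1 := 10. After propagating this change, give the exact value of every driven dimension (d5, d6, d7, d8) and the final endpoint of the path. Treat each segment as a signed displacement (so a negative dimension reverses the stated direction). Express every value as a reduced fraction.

d5 = 19/3
d6 = 19/3
d7 = 5
d8 = -25/3
endpoint = (-33/2, -10/3)

Apply edit: d1 := 10
  d5 = d3/3 = 19/3
  d6 = d3/3 = 19/3
  d7 = d4*2 = 5
  d8 = d6*5 - d1*4 = -25/3
Walk from origin (0, 0):
  seg 1: left by d3 = 19 → (-19, 0)
  seg 2: right by d7 = 5 → (-14, 0)
  seg 3: down by d5 = 19/3 → (-14, -19/3)
  seg 4: down by d6 = 19/3 → (-14, -38/3)
  seg 5: up by d1 = 10 → (-14, -8/3)
  seg 6: left by d4 = 5/2 → (-33/2, -8/3)
  seg 7: down by d3 = 19 → (-33/2, -65/3)
  seg 8: up by d2 = 10 → (-33/2, -35/3)
  seg 9: down by d8 = -25/3 → (-33/2, -10/3)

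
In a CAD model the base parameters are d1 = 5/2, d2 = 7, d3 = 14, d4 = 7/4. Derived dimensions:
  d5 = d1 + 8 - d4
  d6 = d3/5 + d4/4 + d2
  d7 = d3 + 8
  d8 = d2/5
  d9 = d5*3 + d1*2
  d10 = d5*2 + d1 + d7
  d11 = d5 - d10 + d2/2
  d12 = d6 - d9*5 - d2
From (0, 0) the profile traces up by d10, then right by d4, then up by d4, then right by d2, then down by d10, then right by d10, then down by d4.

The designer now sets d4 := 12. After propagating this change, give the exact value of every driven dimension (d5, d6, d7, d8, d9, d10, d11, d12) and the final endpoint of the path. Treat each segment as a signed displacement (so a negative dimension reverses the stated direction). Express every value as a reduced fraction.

d5 = -3/2
d6 = 64/5
d7 = 22
d8 = 7/5
d9 = 1/2
d10 = 43/2
d11 = -39/2
d12 = 33/10
endpoint = (81/2, 0)

Apply edit: d4 := 12
  d5 = d1 + 8 - d4 = -3/2
  d6 = d3/5 + d4/4 + d2 = 64/5
  d7 = d3 + 8 = 22
  d8 = d2/5 = 7/5
  d9 = d5*3 + d1*2 = 1/2
  d10 = d5*2 + d1 + d7 = 43/2
  d11 = d5 - d10 + d2/2 = -39/2
  d12 = d6 - d9*5 - d2 = 33/10
Walk from origin (0, 0):
  seg 1: up by d10 = 43/2 → (0, 43/2)
  seg 2: right by d4 = 12 → (12, 43/2)
  seg 3: up by d4 = 12 → (12, 67/2)
  seg 4: right by d2 = 7 → (19, 67/2)
  seg 5: down by d10 = 43/2 → (19, 12)
  seg 6: right by d10 = 43/2 → (81/2, 12)
  seg 7: down by d4 = 12 → (81/2, 0)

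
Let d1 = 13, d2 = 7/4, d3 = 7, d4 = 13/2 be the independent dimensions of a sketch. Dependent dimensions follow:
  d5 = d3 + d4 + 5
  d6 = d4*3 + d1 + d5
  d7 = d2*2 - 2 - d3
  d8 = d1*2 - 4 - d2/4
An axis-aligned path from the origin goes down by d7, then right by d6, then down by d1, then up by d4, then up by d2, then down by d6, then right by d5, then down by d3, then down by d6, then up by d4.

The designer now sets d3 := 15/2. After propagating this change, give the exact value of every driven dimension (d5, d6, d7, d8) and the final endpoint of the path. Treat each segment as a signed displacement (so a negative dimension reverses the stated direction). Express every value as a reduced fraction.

Apply edit: d3 := 15/2
  d5 = d3 + d4 + 5 = 19
  d6 = d4*3 + d1 + d5 = 103/2
  d7 = d2*2 - 2 - d3 = -6
  d8 = d1*2 - 4 - d2/4 = 345/16
Walk from origin (0, 0):
  seg 1: down by d7 = -6 → (0, 6)
  seg 2: right by d6 = 103/2 → (103/2, 6)
  seg 3: down by d1 = 13 → (103/2, -7)
  seg 4: up by d4 = 13/2 → (103/2, -1/2)
  seg 5: up by d2 = 7/4 → (103/2, 5/4)
  seg 6: down by d6 = 103/2 → (103/2, -201/4)
  seg 7: right by d5 = 19 → (141/2, -201/4)
  seg 8: down by d3 = 15/2 → (141/2, -231/4)
  seg 9: down by d6 = 103/2 → (141/2, -437/4)
  seg 10: up by d4 = 13/2 → (141/2, -411/4)

d5 = 19
d6 = 103/2
d7 = -6
d8 = 345/16
endpoint = (141/2, -411/4)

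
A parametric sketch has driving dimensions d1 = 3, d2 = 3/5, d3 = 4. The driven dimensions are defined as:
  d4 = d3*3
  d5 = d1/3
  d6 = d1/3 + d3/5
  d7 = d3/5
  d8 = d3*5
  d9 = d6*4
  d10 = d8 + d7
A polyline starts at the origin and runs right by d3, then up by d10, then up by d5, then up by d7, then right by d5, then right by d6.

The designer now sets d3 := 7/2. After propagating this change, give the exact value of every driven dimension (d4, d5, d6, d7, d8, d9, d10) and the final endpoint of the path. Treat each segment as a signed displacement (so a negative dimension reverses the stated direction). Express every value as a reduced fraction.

Apply edit: d3 := 7/2
  d4 = d3*3 = 21/2
  d5 = d1/3 = 1
  d6 = d1/3 + d3/5 = 17/10
  d7 = d3/5 = 7/10
  d8 = d3*5 = 35/2
  d9 = d6*4 = 34/5
  d10 = d8 + d7 = 91/5
Walk from origin (0, 0):
  seg 1: right by d3 = 7/2 → (7/2, 0)
  seg 2: up by d10 = 91/5 → (7/2, 91/5)
  seg 3: up by d5 = 1 → (7/2, 96/5)
  seg 4: up by d7 = 7/10 → (7/2, 199/10)
  seg 5: right by d5 = 1 → (9/2, 199/10)
  seg 6: right by d6 = 17/10 → (31/5, 199/10)

d4 = 21/2
d5 = 1
d6 = 17/10
d7 = 7/10
d8 = 35/2
d9 = 34/5
d10 = 91/5
endpoint = (31/5, 199/10)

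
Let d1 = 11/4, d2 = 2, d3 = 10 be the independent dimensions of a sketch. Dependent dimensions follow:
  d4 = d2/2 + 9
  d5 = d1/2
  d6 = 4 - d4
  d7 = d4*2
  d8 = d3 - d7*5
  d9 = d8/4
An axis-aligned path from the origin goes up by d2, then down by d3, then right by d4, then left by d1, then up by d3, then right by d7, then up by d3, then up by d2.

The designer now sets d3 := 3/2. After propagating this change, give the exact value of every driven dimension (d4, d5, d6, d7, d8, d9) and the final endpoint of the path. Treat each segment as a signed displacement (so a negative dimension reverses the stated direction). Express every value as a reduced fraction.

d4 = 10
d5 = 11/8
d6 = -6
d7 = 20
d8 = -197/2
d9 = -197/8
endpoint = (109/4, 11/2)

Apply edit: d3 := 3/2
  d4 = d2/2 + 9 = 10
  d5 = d1/2 = 11/8
  d6 = 4 - d4 = -6
  d7 = d4*2 = 20
  d8 = d3 - d7*5 = -197/2
  d9 = d8/4 = -197/8
Walk from origin (0, 0):
  seg 1: up by d2 = 2 → (0, 2)
  seg 2: down by d3 = 3/2 → (0, 1/2)
  seg 3: right by d4 = 10 → (10, 1/2)
  seg 4: left by d1 = 11/4 → (29/4, 1/2)
  seg 5: up by d3 = 3/2 → (29/4, 2)
  seg 6: right by d7 = 20 → (109/4, 2)
  seg 7: up by d3 = 3/2 → (109/4, 7/2)
  seg 8: up by d2 = 2 → (109/4, 11/2)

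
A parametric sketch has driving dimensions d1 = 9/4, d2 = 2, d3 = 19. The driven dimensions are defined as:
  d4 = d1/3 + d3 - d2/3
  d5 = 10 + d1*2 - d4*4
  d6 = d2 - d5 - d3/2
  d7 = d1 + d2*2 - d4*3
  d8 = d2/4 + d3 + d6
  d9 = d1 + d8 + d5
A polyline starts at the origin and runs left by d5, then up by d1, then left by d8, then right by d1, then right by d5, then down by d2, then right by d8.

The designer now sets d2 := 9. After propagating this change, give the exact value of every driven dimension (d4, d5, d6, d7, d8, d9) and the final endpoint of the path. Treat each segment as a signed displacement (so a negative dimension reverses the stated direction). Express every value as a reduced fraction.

Apply edit: d2 := 9
  d4 = d1/3 + d3 - d2/3 = 67/4
  d5 = 10 + d1*2 - d4*4 = -105/2
  d6 = d2 - d5 - d3/2 = 52
  d7 = d1 + d2*2 - d4*3 = -30
  d8 = d2/4 + d3 + d6 = 293/4
  d9 = d1 + d8 + d5 = 23
Walk from origin (0, 0):
  seg 1: left by d5 = -105/2 → (105/2, 0)
  seg 2: up by d1 = 9/4 → (105/2, 9/4)
  seg 3: left by d8 = 293/4 → (-83/4, 9/4)
  seg 4: right by d1 = 9/4 → (-37/2, 9/4)
  seg 5: right by d5 = -105/2 → (-71, 9/4)
  seg 6: down by d2 = 9 → (-71, -27/4)
  seg 7: right by d8 = 293/4 → (9/4, -27/4)

d4 = 67/4
d5 = -105/2
d6 = 52
d7 = -30
d8 = 293/4
d9 = 23
endpoint = (9/4, -27/4)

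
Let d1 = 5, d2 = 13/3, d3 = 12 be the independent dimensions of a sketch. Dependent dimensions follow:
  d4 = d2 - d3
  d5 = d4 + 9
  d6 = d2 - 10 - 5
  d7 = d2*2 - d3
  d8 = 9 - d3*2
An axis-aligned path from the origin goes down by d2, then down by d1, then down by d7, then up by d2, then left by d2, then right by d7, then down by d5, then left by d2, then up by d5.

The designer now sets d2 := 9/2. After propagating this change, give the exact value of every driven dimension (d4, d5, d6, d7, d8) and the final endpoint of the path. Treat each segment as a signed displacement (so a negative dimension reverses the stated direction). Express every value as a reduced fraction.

Apply edit: d2 := 9/2
  d4 = d2 - d3 = -15/2
  d5 = d4 + 9 = 3/2
  d6 = d2 - 10 - 5 = -21/2
  d7 = d2*2 - d3 = -3
  d8 = 9 - d3*2 = -15
Walk from origin (0, 0):
  seg 1: down by d2 = 9/2 → (0, -9/2)
  seg 2: down by d1 = 5 → (0, -19/2)
  seg 3: down by d7 = -3 → (0, -13/2)
  seg 4: up by d2 = 9/2 → (0, -2)
  seg 5: left by d2 = 9/2 → (-9/2, -2)
  seg 6: right by d7 = -3 → (-15/2, -2)
  seg 7: down by d5 = 3/2 → (-15/2, -7/2)
  seg 8: left by d2 = 9/2 → (-12, -7/2)
  seg 9: up by d5 = 3/2 → (-12, -2)

d4 = -15/2
d5 = 3/2
d6 = -21/2
d7 = -3
d8 = -15
endpoint = (-12, -2)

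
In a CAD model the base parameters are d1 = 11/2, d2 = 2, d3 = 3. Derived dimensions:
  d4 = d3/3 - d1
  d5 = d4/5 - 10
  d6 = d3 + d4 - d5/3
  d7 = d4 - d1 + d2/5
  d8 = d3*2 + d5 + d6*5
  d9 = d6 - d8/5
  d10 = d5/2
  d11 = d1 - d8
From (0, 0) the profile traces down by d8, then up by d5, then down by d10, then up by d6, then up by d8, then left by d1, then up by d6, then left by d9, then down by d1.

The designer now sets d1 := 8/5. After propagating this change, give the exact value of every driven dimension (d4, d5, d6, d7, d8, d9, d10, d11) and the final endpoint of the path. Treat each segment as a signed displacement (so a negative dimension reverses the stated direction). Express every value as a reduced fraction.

d4 = -3/5
d5 = -253/25
d6 = 433/75
d7 = -9/5
d8 = 1856/75
d9 = 103/125
d10 = -253/50
d11 = -1736/75
endpoint = (-303/125, 733/150)

Apply edit: d1 := 8/5
  d4 = d3/3 - d1 = -3/5
  d5 = d4/5 - 10 = -253/25
  d6 = d3 + d4 - d5/3 = 433/75
  d7 = d4 - d1 + d2/5 = -9/5
  d8 = d3*2 + d5 + d6*5 = 1856/75
  d9 = d6 - d8/5 = 103/125
  d10 = d5/2 = -253/50
  d11 = d1 - d8 = -1736/75
Walk from origin (0, 0):
  seg 1: down by d8 = 1856/75 → (0, -1856/75)
  seg 2: up by d5 = -253/25 → (0, -523/15)
  seg 3: down by d10 = -253/50 → (0, -4471/150)
  seg 4: up by d6 = 433/75 → (0, -721/30)
  seg 5: up by d8 = 1856/75 → (0, 107/150)
  seg 6: left by d1 = 8/5 → (-8/5, 107/150)
  seg 7: up by d6 = 433/75 → (-8/5, 973/150)
  seg 8: left by d9 = 103/125 → (-303/125, 973/150)
  seg 9: down by d1 = 8/5 → (-303/125, 733/150)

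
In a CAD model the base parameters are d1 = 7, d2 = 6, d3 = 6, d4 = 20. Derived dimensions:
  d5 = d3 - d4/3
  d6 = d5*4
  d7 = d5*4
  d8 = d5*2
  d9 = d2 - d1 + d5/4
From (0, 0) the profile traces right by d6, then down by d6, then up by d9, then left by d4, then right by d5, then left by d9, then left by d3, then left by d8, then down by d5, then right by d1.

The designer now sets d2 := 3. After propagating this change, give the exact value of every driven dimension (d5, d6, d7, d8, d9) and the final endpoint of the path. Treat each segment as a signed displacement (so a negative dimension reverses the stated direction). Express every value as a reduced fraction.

Apply edit: d2 := 3
  d5 = d3 - d4/3 = -2/3
  d6 = d5*4 = -8/3
  d7 = d5*4 = -8/3
  d8 = d5*2 = -4/3
  d9 = d2 - d1 + d5/4 = -25/6
Walk from origin (0, 0):
  seg 1: right by d6 = -8/3 → (-8/3, 0)
  seg 2: down by d6 = -8/3 → (-8/3, 8/3)
  seg 3: up by d9 = -25/6 → (-8/3, -3/2)
  seg 4: left by d4 = 20 → (-68/3, -3/2)
  seg 5: right by d5 = -2/3 → (-70/3, -3/2)
  seg 6: left by d9 = -25/6 → (-115/6, -3/2)
  seg 7: left by d3 = 6 → (-151/6, -3/2)
  seg 8: left by d8 = -4/3 → (-143/6, -3/2)
  seg 9: down by d5 = -2/3 → (-143/6, -5/6)
  seg 10: right by d1 = 7 → (-101/6, -5/6)

d5 = -2/3
d6 = -8/3
d7 = -8/3
d8 = -4/3
d9 = -25/6
endpoint = (-101/6, -5/6)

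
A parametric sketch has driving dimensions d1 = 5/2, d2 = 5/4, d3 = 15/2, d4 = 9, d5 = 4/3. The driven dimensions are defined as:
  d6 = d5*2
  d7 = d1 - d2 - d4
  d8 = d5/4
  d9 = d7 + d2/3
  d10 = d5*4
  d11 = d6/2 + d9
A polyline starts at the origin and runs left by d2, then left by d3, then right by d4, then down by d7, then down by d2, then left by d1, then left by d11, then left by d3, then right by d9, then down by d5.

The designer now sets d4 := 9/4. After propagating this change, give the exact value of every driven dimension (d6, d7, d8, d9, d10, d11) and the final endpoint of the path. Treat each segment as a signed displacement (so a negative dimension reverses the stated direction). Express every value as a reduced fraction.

Apply edit: d4 := 9/4
  d6 = d5*2 = 8/3
  d7 = d1 - d2 - d4 = -1
  d8 = d5/4 = 1/3
  d9 = d7 + d2/3 = -7/12
  d10 = d5*4 = 16/3
  d11 = d6/2 + d9 = 3/4
Walk from origin (0, 0):
  seg 1: left by d2 = 5/4 → (-5/4, 0)
  seg 2: left by d3 = 15/2 → (-35/4, 0)
  seg 3: right by d4 = 9/4 → (-13/2, 0)
  seg 4: down by d7 = -1 → (-13/2, 1)
  seg 5: down by d2 = 5/4 → (-13/2, -1/4)
  seg 6: left by d1 = 5/2 → (-9, -1/4)
  seg 7: left by d11 = 3/4 → (-39/4, -1/4)
  seg 8: left by d3 = 15/2 → (-69/4, -1/4)
  seg 9: right by d9 = -7/12 → (-107/6, -1/4)
  seg 10: down by d5 = 4/3 → (-107/6, -19/12)

d6 = 8/3
d7 = -1
d8 = 1/3
d9 = -7/12
d10 = 16/3
d11 = 3/4
endpoint = (-107/6, -19/12)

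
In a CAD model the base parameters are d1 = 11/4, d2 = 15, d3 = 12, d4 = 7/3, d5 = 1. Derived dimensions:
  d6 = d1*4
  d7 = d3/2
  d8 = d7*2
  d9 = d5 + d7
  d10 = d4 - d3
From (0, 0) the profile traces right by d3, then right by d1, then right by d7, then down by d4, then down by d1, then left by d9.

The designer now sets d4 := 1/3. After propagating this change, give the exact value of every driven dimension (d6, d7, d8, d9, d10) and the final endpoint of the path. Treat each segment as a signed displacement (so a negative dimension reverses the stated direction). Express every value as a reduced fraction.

d6 = 11
d7 = 6
d8 = 12
d9 = 7
d10 = -35/3
endpoint = (55/4, -37/12)

Apply edit: d4 := 1/3
  d6 = d1*4 = 11
  d7 = d3/2 = 6
  d8 = d7*2 = 12
  d9 = d5 + d7 = 7
  d10 = d4 - d3 = -35/3
Walk from origin (0, 0):
  seg 1: right by d3 = 12 → (12, 0)
  seg 2: right by d1 = 11/4 → (59/4, 0)
  seg 3: right by d7 = 6 → (83/4, 0)
  seg 4: down by d4 = 1/3 → (83/4, -1/3)
  seg 5: down by d1 = 11/4 → (83/4, -37/12)
  seg 6: left by d9 = 7 → (55/4, -37/12)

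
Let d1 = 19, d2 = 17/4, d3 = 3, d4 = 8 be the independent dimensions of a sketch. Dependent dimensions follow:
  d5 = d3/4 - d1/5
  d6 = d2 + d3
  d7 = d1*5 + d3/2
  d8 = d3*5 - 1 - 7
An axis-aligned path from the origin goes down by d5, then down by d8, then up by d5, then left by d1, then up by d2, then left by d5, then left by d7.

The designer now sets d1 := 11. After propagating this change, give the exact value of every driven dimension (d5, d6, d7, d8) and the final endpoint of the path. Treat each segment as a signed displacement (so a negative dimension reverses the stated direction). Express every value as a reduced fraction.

d5 = -29/20
d6 = 29/4
d7 = 113/2
d8 = 7
endpoint = (-1321/20, -11/4)

Apply edit: d1 := 11
  d5 = d3/4 - d1/5 = -29/20
  d6 = d2 + d3 = 29/4
  d7 = d1*5 + d3/2 = 113/2
  d8 = d3*5 - 1 - 7 = 7
Walk from origin (0, 0):
  seg 1: down by d5 = -29/20 → (0, 29/20)
  seg 2: down by d8 = 7 → (0, -111/20)
  seg 3: up by d5 = -29/20 → (0, -7)
  seg 4: left by d1 = 11 → (-11, -7)
  seg 5: up by d2 = 17/4 → (-11, -11/4)
  seg 6: left by d5 = -29/20 → (-191/20, -11/4)
  seg 7: left by d7 = 113/2 → (-1321/20, -11/4)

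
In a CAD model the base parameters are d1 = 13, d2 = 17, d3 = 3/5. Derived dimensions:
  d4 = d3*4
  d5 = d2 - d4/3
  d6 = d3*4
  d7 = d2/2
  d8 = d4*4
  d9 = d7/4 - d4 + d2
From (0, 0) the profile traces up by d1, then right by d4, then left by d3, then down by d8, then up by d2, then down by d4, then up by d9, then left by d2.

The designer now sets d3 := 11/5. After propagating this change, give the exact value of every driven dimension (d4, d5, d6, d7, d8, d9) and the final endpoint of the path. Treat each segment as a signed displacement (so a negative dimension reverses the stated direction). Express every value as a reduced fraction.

Apply edit: d3 := 11/5
  d4 = d3*4 = 44/5
  d5 = d2 - d4/3 = 211/15
  d6 = d3*4 = 44/5
  d7 = d2/2 = 17/2
  d8 = d4*4 = 176/5
  d9 = d7/4 - d4 + d2 = 413/40
Walk from origin (0, 0):
  seg 1: up by d1 = 13 → (0, 13)
  seg 2: right by d4 = 44/5 → (44/5, 13)
  seg 3: left by d3 = 11/5 → (33/5, 13)
  seg 4: down by d8 = 176/5 → (33/5, -111/5)
  seg 5: up by d2 = 17 → (33/5, -26/5)
  seg 6: down by d4 = 44/5 → (33/5, -14)
  seg 7: up by d9 = 413/40 → (33/5, -147/40)
  seg 8: left by d2 = 17 → (-52/5, -147/40)

d4 = 44/5
d5 = 211/15
d6 = 44/5
d7 = 17/2
d8 = 176/5
d9 = 413/40
endpoint = (-52/5, -147/40)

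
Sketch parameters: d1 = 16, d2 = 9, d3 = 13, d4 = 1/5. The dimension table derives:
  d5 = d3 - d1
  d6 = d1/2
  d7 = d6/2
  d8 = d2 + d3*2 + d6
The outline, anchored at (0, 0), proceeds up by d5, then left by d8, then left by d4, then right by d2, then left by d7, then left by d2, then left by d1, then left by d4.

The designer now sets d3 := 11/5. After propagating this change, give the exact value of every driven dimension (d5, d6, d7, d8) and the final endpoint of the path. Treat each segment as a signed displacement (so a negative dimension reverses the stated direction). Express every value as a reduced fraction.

Apply edit: d3 := 11/5
  d5 = d3 - d1 = -69/5
  d6 = d1/2 = 8
  d7 = d6/2 = 4
  d8 = d2 + d3*2 + d6 = 107/5
Walk from origin (0, 0):
  seg 1: up by d5 = -69/5 → (0, -69/5)
  seg 2: left by d8 = 107/5 → (-107/5, -69/5)
  seg 3: left by d4 = 1/5 → (-108/5, -69/5)
  seg 4: right by d2 = 9 → (-63/5, -69/5)
  seg 5: left by d7 = 4 → (-83/5, -69/5)
  seg 6: left by d2 = 9 → (-128/5, -69/5)
  seg 7: left by d1 = 16 → (-208/5, -69/5)
  seg 8: left by d4 = 1/5 → (-209/5, -69/5)

d5 = -69/5
d6 = 8
d7 = 4
d8 = 107/5
endpoint = (-209/5, -69/5)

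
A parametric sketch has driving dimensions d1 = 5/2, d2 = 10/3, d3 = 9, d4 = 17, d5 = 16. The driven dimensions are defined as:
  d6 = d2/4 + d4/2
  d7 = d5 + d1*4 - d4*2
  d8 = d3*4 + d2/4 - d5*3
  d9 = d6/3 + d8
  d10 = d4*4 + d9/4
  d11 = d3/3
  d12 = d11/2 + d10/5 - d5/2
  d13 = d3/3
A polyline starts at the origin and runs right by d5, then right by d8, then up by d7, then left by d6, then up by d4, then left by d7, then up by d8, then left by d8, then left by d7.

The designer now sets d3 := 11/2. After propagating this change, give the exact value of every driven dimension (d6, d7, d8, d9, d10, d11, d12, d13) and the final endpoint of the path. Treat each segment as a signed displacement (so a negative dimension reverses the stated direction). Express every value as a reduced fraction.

d6 = 28/3
d7 = -8
d8 = -151/6
d9 = -397/18
d10 = 4499/72
d11 = 11/6
d12 = 1949/360
d13 = 11/6
endpoint = (68/3, -97/6)

Apply edit: d3 := 11/2
  d6 = d2/4 + d4/2 = 28/3
  d7 = d5 + d1*4 - d4*2 = -8
  d8 = d3*4 + d2/4 - d5*3 = -151/6
  d9 = d6/3 + d8 = -397/18
  d10 = d4*4 + d9/4 = 4499/72
  d11 = d3/3 = 11/6
  d12 = d11/2 + d10/5 - d5/2 = 1949/360
  d13 = d3/3 = 11/6
Walk from origin (0, 0):
  seg 1: right by d5 = 16 → (16, 0)
  seg 2: right by d8 = -151/6 → (-55/6, 0)
  seg 3: up by d7 = -8 → (-55/6, -8)
  seg 4: left by d6 = 28/3 → (-37/2, -8)
  seg 5: up by d4 = 17 → (-37/2, 9)
  seg 6: left by d7 = -8 → (-21/2, 9)
  seg 7: up by d8 = -151/6 → (-21/2, -97/6)
  seg 8: left by d8 = -151/6 → (44/3, -97/6)
  seg 9: left by d7 = -8 → (68/3, -97/6)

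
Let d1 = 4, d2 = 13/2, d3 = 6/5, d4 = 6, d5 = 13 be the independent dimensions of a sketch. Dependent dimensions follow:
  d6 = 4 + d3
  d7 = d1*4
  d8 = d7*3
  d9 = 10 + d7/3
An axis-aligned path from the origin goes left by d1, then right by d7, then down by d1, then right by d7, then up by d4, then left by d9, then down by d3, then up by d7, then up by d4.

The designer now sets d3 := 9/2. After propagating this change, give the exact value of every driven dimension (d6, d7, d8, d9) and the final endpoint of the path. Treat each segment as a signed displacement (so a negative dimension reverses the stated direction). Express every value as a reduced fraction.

Apply edit: d3 := 9/2
  d6 = 4 + d3 = 17/2
  d7 = d1*4 = 16
  d8 = d7*3 = 48
  d9 = 10 + d7/3 = 46/3
Walk from origin (0, 0):
  seg 1: left by d1 = 4 → (-4, 0)
  seg 2: right by d7 = 16 → (12, 0)
  seg 3: down by d1 = 4 → (12, -4)
  seg 4: right by d7 = 16 → (28, -4)
  seg 5: up by d4 = 6 → (28, 2)
  seg 6: left by d9 = 46/3 → (38/3, 2)
  seg 7: down by d3 = 9/2 → (38/3, -5/2)
  seg 8: up by d7 = 16 → (38/3, 27/2)
  seg 9: up by d4 = 6 → (38/3, 39/2)

d6 = 17/2
d7 = 16
d8 = 48
d9 = 46/3
endpoint = (38/3, 39/2)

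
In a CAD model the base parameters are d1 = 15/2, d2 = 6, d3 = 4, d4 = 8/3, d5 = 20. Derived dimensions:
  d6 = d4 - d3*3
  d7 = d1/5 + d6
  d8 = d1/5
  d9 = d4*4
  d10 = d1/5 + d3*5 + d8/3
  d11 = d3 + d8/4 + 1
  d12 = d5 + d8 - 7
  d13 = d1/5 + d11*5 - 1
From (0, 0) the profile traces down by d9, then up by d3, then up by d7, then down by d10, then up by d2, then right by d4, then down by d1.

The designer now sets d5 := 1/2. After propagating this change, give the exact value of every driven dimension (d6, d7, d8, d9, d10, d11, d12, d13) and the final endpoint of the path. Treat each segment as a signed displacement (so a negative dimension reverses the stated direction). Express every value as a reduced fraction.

d6 = -28/3
d7 = -47/6
d8 = 3/2
d9 = 32/3
d10 = 22
d11 = 43/8
d12 = -5
d13 = 219/8
endpoint = (8/3, -38)

Apply edit: d5 := 1/2
  d6 = d4 - d3*3 = -28/3
  d7 = d1/5 + d6 = -47/6
  d8 = d1/5 = 3/2
  d9 = d4*4 = 32/3
  d10 = d1/5 + d3*5 + d8/3 = 22
  d11 = d3 + d8/4 + 1 = 43/8
  d12 = d5 + d8 - 7 = -5
  d13 = d1/5 + d11*5 - 1 = 219/8
Walk from origin (0, 0):
  seg 1: down by d9 = 32/3 → (0, -32/3)
  seg 2: up by d3 = 4 → (0, -20/3)
  seg 3: up by d7 = -47/6 → (0, -29/2)
  seg 4: down by d10 = 22 → (0, -73/2)
  seg 5: up by d2 = 6 → (0, -61/2)
  seg 6: right by d4 = 8/3 → (8/3, -61/2)
  seg 7: down by d1 = 15/2 → (8/3, -38)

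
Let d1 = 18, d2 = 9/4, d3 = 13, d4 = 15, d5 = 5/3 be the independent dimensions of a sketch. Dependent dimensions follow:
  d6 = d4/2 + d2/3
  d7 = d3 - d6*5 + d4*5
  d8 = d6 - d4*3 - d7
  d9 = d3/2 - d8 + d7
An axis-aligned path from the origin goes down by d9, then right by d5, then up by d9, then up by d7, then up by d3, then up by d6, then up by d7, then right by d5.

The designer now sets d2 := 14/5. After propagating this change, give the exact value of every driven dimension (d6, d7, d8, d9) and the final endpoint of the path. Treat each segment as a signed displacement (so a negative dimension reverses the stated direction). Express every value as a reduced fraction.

Apply edit: d2 := 14/5
  d6 = d4/2 + d2/3 = 253/30
  d7 = d3 - d6*5 + d4*5 = 275/6
  d8 = d6 - d4*3 - d7 = -412/5
  d9 = d3/2 - d8 + d7 = 2021/15
Walk from origin (0, 0):
  seg 1: down by d9 = 2021/15 → (0, -2021/15)
  seg 2: right by d5 = 5/3 → (5/3, -2021/15)
  seg 3: up by d9 = 2021/15 → (5/3, 0)
  seg 4: up by d7 = 275/6 → (5/3, 275/6)
  seg 5: up by d3 = 13 → (5/3, 353/6)
  seg 6: up by d6 = 253/30 → (5/3, 1009/15)
  seg 7: up by d7 = 275/6 → (5/3, 1131/10)
  seg 8: right by d5 = 5/3 → (10/3, 1131/10)

d6 = 253/30
d7 = 275/6
d8 = -412/5
d9 = 2021/15
endpoint = (10/3, 1131/10)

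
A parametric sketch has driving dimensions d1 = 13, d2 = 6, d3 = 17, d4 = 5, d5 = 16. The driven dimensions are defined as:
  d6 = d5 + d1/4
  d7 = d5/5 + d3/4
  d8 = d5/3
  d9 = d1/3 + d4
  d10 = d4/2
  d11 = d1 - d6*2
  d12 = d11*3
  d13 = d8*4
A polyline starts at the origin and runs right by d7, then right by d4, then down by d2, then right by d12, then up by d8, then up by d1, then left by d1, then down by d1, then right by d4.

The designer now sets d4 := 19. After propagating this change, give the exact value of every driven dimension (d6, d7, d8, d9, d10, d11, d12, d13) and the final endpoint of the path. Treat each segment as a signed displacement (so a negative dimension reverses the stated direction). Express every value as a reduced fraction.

d6 = 77/4
d7 = 149/20
d8 = 16/3
d9 = 70/3
d10 = 19/2
d11 = -51/2
d12 = -153/2
d13 = 64/3
endpoint = (-881/20, -2/3)

Apply edit: d4 := 19
  d6 = d5 + d1/4 = 77/4
  d7 = d5/5 + d3/4 = 149/20
  d8 = d5/3 = 16/3
  d9 = d1/3 + d4 = 70/3
  d10 = d4/2 = 19/2
  d11 = d1 - d6*2 = -51/2
  d12 = d11*3 = -153/2
  d13 = d8*4 = 64/3
Walk from origin (0, 0):
  seg 1: right by d7 = 149/20 → (149/20, 0)
  seg 2: right by d4 = 19 → (529/20, 0)
  seg 3: down by d2 = 6 → (529/20, -6)
  seg 4: right by d12 = -153/2 → (-1001/20, -6)
  seg 5: up by d8 = 16/3 → (-1001/20, -2/3)
  seg 6: up by d1 = 13 → (-1001/20, 37/3)
  seg 7: left by d1 = 13 → (-1261/20, 37/3)
  seg 8: down by d1 = 13 → (-1261/20, -2/3)
  seg 9: right by d4 = 19 → (-881/20, -2/3)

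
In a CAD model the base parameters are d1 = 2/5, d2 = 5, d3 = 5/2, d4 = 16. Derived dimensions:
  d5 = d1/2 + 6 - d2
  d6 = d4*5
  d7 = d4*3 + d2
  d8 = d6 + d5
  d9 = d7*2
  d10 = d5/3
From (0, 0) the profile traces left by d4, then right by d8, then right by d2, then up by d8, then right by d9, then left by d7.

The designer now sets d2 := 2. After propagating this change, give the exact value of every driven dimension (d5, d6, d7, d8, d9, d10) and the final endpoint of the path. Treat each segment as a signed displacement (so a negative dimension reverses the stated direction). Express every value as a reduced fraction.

Apply edit: d2 := 2
  d5 = d1/2 + 6 - d2 = 21/5
  d6 = d4*5 = 80
  d7 = d4*3 + d2 = 50
  d8 = d6 + d5 = 421/5
  d9 = d7*2 = 100
  d10 = d5/3 = 7/5
Walk from origin (0, 0):
  seg 1: left by d4 = 16 → (-16, 0)
  seg 2: right by d8 = 421/5 → (341/5, 0)
  seg 3: right by d2 = 2 → (351/5, 0)
  seg 4: up by d8 = 421/5 → (351/5, 421/5)
  seg 5: right by d9 = 100 → (851/5, 421/5)
  seg 6: left by d7 = 50 → (601/5, 421/5)

d5 = 21/5
d6 = 80
d7 = 50
d8 = 421/5
d9 = 100
d10 = 7/5
endpoint = (601/5, 421/5)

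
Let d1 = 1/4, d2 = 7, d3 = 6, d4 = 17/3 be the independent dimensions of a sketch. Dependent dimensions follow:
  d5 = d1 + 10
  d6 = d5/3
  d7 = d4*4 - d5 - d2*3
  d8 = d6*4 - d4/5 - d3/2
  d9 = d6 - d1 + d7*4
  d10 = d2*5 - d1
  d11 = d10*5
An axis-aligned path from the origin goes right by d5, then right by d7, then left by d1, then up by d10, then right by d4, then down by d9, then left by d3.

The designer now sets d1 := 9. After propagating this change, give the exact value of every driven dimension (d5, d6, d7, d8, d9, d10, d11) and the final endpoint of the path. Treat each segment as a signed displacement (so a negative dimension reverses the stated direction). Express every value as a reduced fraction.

d5 = 19
d6 = 19/3
d7 = -52/3
d8 = 106/5
d9 = -72
d10 = 26
d11 = 130
endpoint = (-23/3, 98)

Apply edit: d1 := 9
  d5 = d1 + 10 = 19
  d6 = d5/3 = 19/3
  d7 = d4*4 - d5 - d2*3 = -52/3
  d8 = d6*4 - d4/5 - d3/2 = 106/5
  d9 = d6 - d1 + d7*4 = -72
  d10 = d2*5 - d1 = 26
  d11 = d10*5 = 130
Walk from origin (0, 0):
  seg 1: right by d5 = 19 → (19, 0)
  seg 2: right by d7 = -52/3 → (5/3, 0)
  seg 3: left by d1 = 9 → (-22/3, 0)
  seg 4: up by d10 = 26 → (-22/3, 26)
  seg 5: right by d4 = 17/3 → (-5/3, 26)
  seg 6: down by d9 = -72 → (-5/3, 98)
  seg 7: left by d3 = 6 → (-23/3, 98)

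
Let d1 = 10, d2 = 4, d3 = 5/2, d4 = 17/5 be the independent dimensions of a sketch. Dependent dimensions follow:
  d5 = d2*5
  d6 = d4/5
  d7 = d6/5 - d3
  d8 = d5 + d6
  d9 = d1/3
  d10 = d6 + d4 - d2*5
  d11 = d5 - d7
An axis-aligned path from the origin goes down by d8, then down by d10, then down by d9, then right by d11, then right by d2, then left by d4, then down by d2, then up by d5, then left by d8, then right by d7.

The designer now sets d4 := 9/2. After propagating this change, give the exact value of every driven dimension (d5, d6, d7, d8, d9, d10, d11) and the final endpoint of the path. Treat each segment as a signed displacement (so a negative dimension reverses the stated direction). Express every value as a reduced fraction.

d5 = 20
d6 = 9/10
d7 = -58/25
d8 = 209/10
d9 = 10/3
d10 = -73/5
d11 = 558/25
endpoint = (-7/5, 191/30)

Apply edit: d4 := 9/2
  d5 = d2*5 = 20
  d6 = d4/5 = 9/10
  d7 = d6/5 - d3 = -58/25
  d8 = d5 + d6 = 209/10
  d9 = d1/3 = 10/3
  d10 = d6 + d4 - d2*5 = -73/5
  d11 = d5 - d7 = 558/25
Walk from origin (0, 0):
  seg 1: down by d8 = 209/10 → (0, -209/10)
  seg 2: down by d10 = -73/5 → (0, -63/10)
  seg 3: down by d9 = 10/3 → (0, -289/30)
  seg 4: right by d11 = 558/25 → (558/25, -289/30)
  seg 5: right by d2 = 4 → (658/25, -289/30)
  seg 6: left by d4 = 9/2 → (1091/50, -289/30)
  seg 7: down by d2 = 4 → (1091/50, -409/30)
  seg 8: up by d5 = 20 → (1091/50, 191/30)
  seg 9: left by d8 = 209/10 → (23/25, 191/30)
  seg 10: right by d7 = -58/25 → (-7/5, 191/30)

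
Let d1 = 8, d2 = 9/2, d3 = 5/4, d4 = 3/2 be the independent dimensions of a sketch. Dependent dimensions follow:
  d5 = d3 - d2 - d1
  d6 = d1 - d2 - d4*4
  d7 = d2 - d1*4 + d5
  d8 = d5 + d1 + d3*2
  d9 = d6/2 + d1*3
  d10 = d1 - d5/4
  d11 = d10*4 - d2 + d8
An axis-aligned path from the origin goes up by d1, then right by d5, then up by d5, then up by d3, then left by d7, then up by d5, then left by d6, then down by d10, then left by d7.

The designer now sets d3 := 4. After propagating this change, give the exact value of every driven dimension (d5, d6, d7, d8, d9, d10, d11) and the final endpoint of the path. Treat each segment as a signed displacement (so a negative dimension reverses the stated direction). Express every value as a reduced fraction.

d5 = -17/2
d6 = -5/2
d7 = -36
d8 = 15/2
d9 = 91/4
d10 = 81/8
d11 = 87/2
endpoint = (66, -121/8)

Apply edit: d3 := 4
  d5 = d3 - d2 - d1 = -17/2
  d6 = d1 - d2 - d4*4 = -5/2
  d7 = d2 - d1*4 + d5 = -36
  d8 = d5 + d1 + d3*2 = 15/2
  d9 = d6/2 + d1*3 = 91/4
  d10 = d1 - d5/4 = 81/8
  d11 = d10*4 - d2 + d8 = 87/2
Walk from origin (0, 0):
  seg 1: up by d1 = 8 → (0, 8)
  seg 2: right by d5 = -17/2 → (-17/2, 8)
  seg 3: up by d5 = -17/2 → (-17/2, -1/2)
  seg 4: up by d3 = 4 → (-17/2, 7/2)
  seg 5: left by d7 = -36 → (55/2, 7/2)
  seg 6: up by d5 = -17/2 → (55/2, -5)
  seg 7: left by d6 = -5/2 → (30, -5)
  seg 8: down by d10 = 81/8 → (30, -121/8)
  seg 9: left by d7 = -36 → (66, -121/8)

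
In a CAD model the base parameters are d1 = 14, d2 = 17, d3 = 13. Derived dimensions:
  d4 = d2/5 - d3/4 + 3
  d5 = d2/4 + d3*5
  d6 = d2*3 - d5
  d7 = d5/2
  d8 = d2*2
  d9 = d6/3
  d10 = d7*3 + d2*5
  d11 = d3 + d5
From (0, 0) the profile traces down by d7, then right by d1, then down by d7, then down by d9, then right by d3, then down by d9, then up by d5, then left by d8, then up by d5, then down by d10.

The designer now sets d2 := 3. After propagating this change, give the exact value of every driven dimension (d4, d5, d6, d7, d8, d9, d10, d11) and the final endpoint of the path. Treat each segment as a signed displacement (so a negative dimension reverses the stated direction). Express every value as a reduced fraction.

d4 = 7/20
d5 = 263/4
d6 = -227/4
d7 = 263/8
d8 = 6
d9 = -227/12
d10 = 909/8
d11 = 315/4
endpoint = (21, -241/24)

Apply edit: d2 := 3
  d4 = d2/5 - d3/4 + 3 = 7/20
  d5 = d2/4 + d3*5 = 263/4
  d6 = d2*3 - d5 = -227/4
  d7 = d5/2 = 263/8
  d8 = d2*2 = 6
  d9 = d6/3 = -227/12
  d10 = d7*3 + d2*5 = 909/8
  d11 = d3 + d5 = 315/4
Walk from origin (0, 0):
  seg 1: down by d7 = 263/8 → (0, -263/8)
  seg 2: right by d1 = 14 → (14, -263/8)
  seg 3: down by d7 = 263/8 → (14, -263/4)
  seg 4: down by d9 = -227/12 → (14, -281/6)
  seg 5: right by d3 = 13 → (27, -281/6)
  seg 6: down by d9 = -227/12 → (27, -335/12)
  seg 7: up by d5 = 263/4 → (27, 227/6)
  seg 8: left by d8 = 6 → (21, 227/6)
  seg 9: up by d5 = 263/4 → (21, 1243/12)
  seg 10: down by d10 = 909/8 → (21, -241/24)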